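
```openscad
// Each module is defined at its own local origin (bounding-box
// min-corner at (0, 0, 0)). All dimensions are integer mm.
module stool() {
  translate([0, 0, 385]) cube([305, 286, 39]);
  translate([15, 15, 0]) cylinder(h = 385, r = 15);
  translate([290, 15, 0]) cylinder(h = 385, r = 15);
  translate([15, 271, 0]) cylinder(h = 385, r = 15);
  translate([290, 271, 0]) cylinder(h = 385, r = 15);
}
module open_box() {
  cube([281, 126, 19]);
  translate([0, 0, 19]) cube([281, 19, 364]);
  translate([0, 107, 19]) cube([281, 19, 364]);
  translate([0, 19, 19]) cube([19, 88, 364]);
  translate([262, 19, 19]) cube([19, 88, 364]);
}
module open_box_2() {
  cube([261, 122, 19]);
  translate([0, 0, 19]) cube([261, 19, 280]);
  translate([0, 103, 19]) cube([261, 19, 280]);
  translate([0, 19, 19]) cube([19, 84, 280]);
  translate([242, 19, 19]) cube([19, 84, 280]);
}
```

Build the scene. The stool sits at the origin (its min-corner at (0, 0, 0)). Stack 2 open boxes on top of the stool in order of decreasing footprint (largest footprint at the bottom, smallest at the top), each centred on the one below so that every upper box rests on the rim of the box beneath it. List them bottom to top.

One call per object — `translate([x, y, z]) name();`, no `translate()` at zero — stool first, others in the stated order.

stool();
translate([12, 80, 424]) open_box();
translate([22, 82, 807]) open_box_2();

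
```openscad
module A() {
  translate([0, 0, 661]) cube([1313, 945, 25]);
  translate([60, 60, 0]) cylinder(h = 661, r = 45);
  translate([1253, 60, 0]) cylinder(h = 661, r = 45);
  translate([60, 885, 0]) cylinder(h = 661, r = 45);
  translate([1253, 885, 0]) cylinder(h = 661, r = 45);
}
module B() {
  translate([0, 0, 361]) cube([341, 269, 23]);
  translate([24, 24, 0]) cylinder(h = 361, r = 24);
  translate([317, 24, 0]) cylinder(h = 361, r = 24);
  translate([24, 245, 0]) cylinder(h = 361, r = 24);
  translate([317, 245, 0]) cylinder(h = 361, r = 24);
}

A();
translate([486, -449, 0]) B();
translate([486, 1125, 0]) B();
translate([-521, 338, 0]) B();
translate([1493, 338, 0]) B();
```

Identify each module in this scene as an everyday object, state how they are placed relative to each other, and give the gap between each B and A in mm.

Each stool's nearest face is 180 mm from the table's bounding box.

A is a table. B is a stool. Four stools sit around the table at the −y, +y, −x, +x sides. The gap between each stool and the table is 180 mm.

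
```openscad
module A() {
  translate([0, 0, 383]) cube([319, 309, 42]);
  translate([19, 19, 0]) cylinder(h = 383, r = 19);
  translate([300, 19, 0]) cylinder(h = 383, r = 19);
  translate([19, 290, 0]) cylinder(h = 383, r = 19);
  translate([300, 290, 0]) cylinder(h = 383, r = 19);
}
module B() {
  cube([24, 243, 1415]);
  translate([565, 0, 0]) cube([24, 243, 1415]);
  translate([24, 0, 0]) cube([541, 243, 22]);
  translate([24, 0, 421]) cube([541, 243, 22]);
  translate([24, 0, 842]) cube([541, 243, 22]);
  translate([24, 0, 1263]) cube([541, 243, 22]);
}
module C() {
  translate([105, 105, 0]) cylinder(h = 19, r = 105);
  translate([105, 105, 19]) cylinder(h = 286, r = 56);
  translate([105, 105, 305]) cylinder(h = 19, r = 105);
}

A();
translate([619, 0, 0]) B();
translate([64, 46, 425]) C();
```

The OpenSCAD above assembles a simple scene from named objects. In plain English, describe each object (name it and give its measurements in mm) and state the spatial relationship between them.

A is a simple wooden stool: a rectangular seat 319 mm (x) by 309 mm (y), 42 mm thick, top face at z = 425 mm, on four round legs, each 38 mm in diameter. The legs rest on z = 0, each leg's axis is inset half a diameter from the nearest pair of seat edges (so the leg's bounding box is flush with the corner).

B is a bookshelf 589 mm wide overall, 243 mm deep and 1415 mm tall. The two sides are 24 mm thick vertical panels. 4 horizontal shelves of 22 mm thickness span between the inner faces of the sides; the lowest shelf sits on the floor and shelves are stacked with a clear vertical gap of 399 mm between each pair.

C is a spool: two coaxial disc flanges of radius 105 mm and thickness 19 mm, joined by a core cylinder of radius 56 mm and height 286 mm. The lower flange rests on z = 0 and the three cylinders share a vertical axis.

The bookshelf is on the floor beside the stool on its +x side. The spool is on top of the stool.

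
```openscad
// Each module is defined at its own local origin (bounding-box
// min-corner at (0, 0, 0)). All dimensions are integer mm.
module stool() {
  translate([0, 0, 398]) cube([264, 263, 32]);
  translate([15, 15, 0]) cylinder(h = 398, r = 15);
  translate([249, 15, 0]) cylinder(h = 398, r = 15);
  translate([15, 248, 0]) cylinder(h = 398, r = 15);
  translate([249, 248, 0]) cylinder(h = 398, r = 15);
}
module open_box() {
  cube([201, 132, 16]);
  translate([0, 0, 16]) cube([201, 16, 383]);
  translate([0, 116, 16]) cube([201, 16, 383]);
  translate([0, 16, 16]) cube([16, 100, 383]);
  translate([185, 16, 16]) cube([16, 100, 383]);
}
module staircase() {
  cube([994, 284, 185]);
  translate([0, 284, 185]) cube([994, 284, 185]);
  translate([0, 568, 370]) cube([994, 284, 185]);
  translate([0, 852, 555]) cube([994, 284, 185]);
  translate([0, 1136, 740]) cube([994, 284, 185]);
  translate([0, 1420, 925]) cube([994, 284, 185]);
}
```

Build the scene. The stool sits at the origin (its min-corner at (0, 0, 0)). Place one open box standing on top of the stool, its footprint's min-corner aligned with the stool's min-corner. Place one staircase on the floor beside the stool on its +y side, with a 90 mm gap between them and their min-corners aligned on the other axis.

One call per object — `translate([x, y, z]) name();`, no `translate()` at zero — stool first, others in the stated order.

stool();
translate([0, 0, 430]) open_box();
translate([0, 353, 0]) staircase();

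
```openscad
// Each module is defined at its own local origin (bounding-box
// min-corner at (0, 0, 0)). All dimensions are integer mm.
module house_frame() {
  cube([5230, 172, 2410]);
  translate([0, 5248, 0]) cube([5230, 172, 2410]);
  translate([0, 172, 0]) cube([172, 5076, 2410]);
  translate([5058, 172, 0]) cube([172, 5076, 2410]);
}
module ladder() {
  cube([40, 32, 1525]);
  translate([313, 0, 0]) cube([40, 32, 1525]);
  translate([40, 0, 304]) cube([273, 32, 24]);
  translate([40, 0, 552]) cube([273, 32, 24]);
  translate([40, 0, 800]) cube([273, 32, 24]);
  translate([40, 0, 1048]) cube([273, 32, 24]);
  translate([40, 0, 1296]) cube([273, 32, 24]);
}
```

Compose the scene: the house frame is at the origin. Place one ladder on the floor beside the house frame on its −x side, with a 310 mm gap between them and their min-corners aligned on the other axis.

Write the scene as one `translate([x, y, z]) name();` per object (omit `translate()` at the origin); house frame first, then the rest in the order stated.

house_frame();
translate([-663, 0, 0]) ladder();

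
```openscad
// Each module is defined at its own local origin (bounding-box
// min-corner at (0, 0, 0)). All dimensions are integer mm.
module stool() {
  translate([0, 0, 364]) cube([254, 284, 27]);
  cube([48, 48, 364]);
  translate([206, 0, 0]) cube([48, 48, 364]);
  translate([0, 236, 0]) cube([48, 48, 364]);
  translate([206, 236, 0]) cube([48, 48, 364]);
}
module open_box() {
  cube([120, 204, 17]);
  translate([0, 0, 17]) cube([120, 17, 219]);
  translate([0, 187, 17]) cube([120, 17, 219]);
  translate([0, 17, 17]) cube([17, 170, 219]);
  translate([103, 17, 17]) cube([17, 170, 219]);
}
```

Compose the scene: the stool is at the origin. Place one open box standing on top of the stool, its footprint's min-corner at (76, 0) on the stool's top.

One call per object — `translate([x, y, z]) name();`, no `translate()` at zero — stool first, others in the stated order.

stool();
translate([76, 0, 391]) open_box();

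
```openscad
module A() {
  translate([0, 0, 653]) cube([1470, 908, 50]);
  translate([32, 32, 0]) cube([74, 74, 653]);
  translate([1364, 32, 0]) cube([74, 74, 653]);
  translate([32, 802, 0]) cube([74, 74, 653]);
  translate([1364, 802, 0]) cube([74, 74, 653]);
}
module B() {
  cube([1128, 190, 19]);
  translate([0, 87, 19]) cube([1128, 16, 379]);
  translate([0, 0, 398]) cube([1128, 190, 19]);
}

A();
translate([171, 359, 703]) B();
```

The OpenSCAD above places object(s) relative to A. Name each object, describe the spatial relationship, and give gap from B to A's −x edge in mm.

The I-beam's min-x is at 171; the table's min-x is 0; gap = 171 mm.

A is a table. B is an I-beam. The I-beam is on top of the table, centred. The gap from the I-beam to the table's −x edge is 171 mm.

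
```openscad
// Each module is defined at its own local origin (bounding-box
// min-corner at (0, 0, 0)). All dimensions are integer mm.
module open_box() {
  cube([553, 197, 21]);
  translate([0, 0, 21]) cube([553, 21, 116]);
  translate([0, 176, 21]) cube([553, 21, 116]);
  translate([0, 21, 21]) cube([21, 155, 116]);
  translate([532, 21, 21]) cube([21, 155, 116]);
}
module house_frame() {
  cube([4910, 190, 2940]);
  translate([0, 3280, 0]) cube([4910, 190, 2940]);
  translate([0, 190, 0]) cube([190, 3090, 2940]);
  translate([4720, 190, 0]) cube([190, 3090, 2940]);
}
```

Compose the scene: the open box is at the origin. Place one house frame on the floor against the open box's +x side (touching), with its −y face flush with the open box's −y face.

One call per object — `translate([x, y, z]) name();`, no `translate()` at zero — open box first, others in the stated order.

open_box();
translate([553, 0, 0]) house_frame();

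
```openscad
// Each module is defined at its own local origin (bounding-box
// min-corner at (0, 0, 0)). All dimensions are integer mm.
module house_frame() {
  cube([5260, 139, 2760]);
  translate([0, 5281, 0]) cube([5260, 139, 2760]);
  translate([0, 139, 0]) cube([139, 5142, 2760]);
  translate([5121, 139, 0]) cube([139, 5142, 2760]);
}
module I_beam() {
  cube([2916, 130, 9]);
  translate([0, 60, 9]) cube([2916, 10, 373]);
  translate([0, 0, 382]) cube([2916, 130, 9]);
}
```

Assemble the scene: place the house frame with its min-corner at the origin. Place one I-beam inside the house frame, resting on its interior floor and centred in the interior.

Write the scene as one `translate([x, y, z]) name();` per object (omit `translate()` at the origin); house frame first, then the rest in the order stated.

house_frame();
translate([1172, 2645, 0]) I_beam();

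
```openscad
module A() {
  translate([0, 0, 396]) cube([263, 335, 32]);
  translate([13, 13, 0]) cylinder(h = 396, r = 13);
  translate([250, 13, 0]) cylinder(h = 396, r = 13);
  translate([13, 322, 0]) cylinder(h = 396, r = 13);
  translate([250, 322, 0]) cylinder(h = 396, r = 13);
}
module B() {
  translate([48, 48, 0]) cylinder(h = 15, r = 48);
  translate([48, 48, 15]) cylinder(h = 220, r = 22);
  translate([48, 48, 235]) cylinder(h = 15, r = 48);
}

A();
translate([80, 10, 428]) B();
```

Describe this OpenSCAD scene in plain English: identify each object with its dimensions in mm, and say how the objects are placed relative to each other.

A is a four-legged stool. The seat is a 263×335×32 mm slab whose top surface is at z = 428 mm; four round legs, each 26 mm in diameter, run from the floor (z = 0) to the underside of the seat, each leg's axis is inset half a diameter from the nearest pair of seat edges (so the leg's bounding box is flush with the corner).

B is a spool: two coaxial disc flanges of radius 48 mm and thickness 15 mm, joined by a core cylinder of radius 22 mm and height 220 mm. The lower flange rests on z = 0 and the three cylinders share a vertical axis.

The spool is on top of the stool.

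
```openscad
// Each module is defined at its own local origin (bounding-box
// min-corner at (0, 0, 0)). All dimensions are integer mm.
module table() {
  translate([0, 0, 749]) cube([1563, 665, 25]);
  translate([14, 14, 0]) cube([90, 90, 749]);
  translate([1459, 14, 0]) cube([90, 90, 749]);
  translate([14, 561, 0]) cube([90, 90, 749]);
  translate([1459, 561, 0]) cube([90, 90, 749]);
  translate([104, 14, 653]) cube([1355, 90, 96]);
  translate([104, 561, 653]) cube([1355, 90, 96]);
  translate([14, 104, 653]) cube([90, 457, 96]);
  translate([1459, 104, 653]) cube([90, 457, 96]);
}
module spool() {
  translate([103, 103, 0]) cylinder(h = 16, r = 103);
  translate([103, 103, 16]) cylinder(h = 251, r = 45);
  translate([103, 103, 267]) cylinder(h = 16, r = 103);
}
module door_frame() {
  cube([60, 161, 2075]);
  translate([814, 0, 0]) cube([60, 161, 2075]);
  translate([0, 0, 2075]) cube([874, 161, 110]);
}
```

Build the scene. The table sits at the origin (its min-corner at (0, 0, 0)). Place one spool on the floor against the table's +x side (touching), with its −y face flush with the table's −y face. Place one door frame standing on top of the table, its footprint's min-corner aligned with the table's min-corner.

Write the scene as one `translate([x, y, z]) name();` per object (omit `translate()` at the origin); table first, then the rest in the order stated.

table();
translate([1563, 0, 0]) spool();
translate([0, 0, 774]) door_frame();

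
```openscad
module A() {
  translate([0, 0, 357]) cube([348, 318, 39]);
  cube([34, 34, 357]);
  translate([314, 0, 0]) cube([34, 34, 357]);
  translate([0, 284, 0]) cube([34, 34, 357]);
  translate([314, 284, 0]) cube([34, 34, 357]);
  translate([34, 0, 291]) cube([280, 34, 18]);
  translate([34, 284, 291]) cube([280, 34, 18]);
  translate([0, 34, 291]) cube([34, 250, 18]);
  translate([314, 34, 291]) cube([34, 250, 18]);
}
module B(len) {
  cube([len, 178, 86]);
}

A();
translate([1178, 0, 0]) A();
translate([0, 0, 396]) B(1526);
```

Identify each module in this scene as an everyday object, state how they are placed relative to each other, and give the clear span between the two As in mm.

Second stool starts at x = 1178; first ends at x = 348; clear span = 1178 − 348 = 830 mm.

A is a stool. B is a beam. A beam spans the tops of two stools. The clear span between the two stools is 830 mm.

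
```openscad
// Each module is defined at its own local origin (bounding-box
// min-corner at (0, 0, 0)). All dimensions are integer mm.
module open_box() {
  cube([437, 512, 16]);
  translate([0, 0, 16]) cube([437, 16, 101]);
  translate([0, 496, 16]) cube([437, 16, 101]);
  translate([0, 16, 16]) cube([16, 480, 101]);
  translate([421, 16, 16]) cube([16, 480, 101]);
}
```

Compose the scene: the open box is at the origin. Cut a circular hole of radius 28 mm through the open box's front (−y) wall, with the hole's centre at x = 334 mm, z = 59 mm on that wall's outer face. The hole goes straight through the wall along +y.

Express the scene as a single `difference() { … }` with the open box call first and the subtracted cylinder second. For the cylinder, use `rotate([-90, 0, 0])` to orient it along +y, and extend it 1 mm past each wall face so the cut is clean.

difference() {
  open_box();
  translate([334, -1, 59]) rotate([-90, 0, 0]) cylinder(h = 18, r = 28);
}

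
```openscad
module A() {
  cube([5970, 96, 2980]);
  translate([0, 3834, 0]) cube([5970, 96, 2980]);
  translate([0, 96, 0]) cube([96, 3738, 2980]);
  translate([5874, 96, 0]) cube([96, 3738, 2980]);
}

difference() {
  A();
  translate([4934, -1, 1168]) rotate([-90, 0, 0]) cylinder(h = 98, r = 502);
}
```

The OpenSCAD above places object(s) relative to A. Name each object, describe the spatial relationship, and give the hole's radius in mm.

A is a house frame. The house frame has a circular hole through its front wall. The hole's radius is 502 mm.

The subtracted cylinder has r = 502 mm.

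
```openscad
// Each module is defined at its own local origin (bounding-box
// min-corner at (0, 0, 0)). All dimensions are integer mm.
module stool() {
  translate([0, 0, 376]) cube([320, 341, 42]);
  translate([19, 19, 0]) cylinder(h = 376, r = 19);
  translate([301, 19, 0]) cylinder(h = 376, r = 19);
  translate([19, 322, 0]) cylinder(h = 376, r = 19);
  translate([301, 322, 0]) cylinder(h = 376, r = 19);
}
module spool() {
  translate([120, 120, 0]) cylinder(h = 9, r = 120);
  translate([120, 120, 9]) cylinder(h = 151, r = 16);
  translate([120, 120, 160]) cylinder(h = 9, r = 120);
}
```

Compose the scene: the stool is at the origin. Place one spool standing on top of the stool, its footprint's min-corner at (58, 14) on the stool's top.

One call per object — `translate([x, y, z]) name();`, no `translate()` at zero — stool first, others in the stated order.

stool();
translate([58, 14, 418]) spool();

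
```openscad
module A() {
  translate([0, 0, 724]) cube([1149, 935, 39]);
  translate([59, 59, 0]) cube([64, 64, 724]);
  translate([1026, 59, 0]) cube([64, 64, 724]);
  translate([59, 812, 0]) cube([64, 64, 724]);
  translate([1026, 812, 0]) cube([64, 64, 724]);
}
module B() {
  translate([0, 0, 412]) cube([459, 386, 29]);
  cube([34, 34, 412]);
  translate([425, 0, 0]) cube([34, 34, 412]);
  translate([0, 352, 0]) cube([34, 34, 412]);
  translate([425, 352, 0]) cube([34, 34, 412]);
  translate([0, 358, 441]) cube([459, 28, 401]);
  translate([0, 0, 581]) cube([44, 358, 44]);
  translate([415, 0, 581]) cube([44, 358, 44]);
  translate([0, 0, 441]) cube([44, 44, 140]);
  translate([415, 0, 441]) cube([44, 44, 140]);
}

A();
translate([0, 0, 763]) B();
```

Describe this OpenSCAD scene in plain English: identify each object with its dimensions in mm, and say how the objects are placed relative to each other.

A is a table with a 1149×935 mm rectangular top, 39 mm thick, top surface at z = 763 mm, supported by four 64×64 mm square legs, each inset 59 mm from the nearest pair of top edges, running from the floor.

B is a chair. The seat is a 459×386×29 mm slab with its top at z = 441 mm, on four 34×34 mm corner legs (flush with the seat edges, standing on z = 0). A flat backrest 28 mm thick, 401 mm tall, spans the full seat width and rises from the seat top along its +y edge, rear face flush with the rear of the seat. Two armrests of 44×44 mm section run along each side from the seat's front edge to the front of the backrest, top faces 184 mm above the seat top and outer faces flush with the seat's x-edges; a 44×44 mm post under the front of each armrest stands on the seat at the front corner.

The chair is on top of the table.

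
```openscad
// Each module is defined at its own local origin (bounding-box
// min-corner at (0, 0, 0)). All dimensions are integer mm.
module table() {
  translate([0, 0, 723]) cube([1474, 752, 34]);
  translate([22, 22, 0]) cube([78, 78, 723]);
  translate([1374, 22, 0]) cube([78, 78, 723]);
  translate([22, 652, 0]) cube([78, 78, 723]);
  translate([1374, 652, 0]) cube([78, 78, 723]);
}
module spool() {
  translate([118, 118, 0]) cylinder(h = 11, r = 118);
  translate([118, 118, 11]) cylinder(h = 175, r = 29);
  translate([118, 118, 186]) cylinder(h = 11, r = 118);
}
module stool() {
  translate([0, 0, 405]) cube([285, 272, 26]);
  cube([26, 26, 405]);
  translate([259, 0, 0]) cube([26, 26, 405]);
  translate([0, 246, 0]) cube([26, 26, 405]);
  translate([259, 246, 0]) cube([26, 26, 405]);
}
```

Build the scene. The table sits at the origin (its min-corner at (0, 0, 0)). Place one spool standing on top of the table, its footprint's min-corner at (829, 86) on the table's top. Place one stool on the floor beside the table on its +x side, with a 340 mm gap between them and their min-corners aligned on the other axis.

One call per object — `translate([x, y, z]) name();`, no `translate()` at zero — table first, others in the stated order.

table();
translate([829, 86, 757]) spool();
translate([1814, 0, 0]) stool();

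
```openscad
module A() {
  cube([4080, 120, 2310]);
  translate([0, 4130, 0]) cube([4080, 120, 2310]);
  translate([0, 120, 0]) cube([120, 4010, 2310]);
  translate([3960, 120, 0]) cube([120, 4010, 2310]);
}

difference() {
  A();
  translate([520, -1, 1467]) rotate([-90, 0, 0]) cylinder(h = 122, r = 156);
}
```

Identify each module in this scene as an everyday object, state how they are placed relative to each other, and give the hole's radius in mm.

The subtracted cylinder has r = 156 mm.

A is a house frame. The house frame has a circular hole through its front wall. The hole's radius is 156 mm.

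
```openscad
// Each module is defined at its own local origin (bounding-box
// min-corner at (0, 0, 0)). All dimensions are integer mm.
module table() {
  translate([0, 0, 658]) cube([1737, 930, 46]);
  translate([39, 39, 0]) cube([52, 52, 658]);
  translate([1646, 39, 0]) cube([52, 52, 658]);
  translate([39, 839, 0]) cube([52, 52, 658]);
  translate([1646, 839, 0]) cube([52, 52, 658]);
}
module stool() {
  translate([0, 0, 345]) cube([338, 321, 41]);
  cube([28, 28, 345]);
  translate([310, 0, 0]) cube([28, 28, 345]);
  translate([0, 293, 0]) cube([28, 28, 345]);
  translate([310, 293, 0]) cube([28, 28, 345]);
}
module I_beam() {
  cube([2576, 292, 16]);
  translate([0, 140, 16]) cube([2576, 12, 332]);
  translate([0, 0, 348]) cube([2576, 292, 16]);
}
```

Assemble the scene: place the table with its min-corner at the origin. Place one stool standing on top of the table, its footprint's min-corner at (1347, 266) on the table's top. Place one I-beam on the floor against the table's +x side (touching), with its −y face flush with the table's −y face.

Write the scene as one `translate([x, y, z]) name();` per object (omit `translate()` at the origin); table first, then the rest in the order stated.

table();
translate([1347, 266, 704]) stool();
translate([1737, 0, 0]) I_beam();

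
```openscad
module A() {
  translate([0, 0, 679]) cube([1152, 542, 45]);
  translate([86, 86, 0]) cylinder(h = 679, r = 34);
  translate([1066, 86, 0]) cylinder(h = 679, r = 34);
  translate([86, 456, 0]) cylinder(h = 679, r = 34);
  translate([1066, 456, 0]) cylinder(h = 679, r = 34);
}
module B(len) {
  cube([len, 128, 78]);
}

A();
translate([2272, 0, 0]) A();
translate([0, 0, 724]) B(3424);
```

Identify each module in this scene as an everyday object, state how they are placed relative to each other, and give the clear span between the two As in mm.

Second table starts at x = 2272; first ends at x = 1152; clear span = 2272 − 1152 = 1120 mm.

A is a table. B is a beam. A beam spans the tops of two tables. The clear span between the two tables is 1120 mm.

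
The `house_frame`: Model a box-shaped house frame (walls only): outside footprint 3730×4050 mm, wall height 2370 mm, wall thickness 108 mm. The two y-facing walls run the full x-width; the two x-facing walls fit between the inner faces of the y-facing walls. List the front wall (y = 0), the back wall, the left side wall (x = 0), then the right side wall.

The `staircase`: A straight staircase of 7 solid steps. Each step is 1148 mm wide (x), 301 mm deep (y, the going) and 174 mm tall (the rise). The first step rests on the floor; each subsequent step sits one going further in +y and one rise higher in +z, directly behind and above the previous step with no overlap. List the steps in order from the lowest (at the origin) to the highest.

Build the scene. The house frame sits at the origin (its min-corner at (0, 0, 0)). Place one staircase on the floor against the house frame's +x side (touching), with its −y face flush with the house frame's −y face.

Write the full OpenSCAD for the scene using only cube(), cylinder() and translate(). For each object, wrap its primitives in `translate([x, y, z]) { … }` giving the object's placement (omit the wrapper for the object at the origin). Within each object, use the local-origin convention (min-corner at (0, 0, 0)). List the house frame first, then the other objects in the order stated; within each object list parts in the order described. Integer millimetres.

cube([3730, 108, 2370]);
translate([0, 3942, 0]) cube([3730, 108, 2370]);
translate([0, 108, 0]) cube([108, 3834, 2370]);
translate([3622, 108, 0]) cube([108, 3834, 2370]);
translate([3730, 0, 0]) {
  cube([1148, 301, 174]);
  translate([0, 301, 174]) cube([1148, 301, 174]);
  translate([0, 602, 348]) cube([1148, 301, 174]);
  translate([0, 903, 522]) cube([1148, 301, 174]);
  translate([0, 1204, 696]) cube([1148, 301, 174]);
  translate([0, 1505, 870]) cube([1148, 301, 174]);
  translate([0, 1806, 1044]) cube([1148, 301, 174]);
}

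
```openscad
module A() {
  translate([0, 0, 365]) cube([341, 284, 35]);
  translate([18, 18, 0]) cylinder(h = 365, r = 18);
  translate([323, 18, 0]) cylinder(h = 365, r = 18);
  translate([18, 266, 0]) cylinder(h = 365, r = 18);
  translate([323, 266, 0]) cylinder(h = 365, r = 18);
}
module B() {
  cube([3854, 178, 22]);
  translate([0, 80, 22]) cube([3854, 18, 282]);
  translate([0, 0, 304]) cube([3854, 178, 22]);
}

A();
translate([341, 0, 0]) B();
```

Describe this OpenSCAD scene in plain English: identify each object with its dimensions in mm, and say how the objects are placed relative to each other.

A is a four-legged stool. The seat is a 341×284×35 mm slab whose top surface is at z = 400 mm; four round legs, each 36 mm in diameter, run from the floor (z = 0) to the underside of the seat, each leg's axis is inset half a diameter from the nearest pair of seat edges (so the leg's bounding box is flush with the corner).

B is an I-beam lying along x, 3854 mm long. Overall section height 326 mm. Two flanges 178 mm wide (y) and 22 mm thick, one on the floor and one at the top; a web 18 mm thick runs between them, centred on the flange width.

The I-beam is against the stool's +x side, with their −y faces flush.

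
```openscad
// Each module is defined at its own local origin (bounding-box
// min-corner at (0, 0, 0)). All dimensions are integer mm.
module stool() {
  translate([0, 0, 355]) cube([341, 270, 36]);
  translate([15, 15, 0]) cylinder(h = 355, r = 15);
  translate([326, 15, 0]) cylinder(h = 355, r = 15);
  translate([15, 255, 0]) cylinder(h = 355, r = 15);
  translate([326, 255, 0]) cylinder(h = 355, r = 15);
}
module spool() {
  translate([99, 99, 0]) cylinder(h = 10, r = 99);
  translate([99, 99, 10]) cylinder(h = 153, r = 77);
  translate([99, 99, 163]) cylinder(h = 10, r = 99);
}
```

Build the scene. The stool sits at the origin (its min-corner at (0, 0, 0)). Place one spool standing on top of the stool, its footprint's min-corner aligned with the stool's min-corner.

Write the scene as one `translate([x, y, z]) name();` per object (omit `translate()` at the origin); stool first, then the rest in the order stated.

stool();
translate([0, 0, 391]) spool();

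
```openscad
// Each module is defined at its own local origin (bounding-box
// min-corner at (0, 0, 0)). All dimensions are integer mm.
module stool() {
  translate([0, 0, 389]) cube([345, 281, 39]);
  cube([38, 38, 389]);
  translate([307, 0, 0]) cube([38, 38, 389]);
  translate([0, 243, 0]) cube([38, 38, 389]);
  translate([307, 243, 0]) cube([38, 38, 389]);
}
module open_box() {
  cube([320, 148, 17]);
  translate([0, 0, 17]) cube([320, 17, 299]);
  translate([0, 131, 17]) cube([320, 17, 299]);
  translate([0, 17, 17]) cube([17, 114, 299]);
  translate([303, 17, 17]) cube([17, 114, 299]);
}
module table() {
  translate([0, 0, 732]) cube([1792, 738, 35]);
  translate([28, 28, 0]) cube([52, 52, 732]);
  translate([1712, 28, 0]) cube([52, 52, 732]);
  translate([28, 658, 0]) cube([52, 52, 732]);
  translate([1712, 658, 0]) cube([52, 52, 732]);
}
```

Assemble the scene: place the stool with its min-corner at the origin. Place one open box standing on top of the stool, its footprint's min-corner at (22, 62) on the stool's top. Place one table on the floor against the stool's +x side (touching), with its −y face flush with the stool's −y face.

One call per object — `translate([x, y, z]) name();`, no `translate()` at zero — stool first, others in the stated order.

stool();
translate([22, 62, 428]) open_box();
translate([345, 0, 0]) table();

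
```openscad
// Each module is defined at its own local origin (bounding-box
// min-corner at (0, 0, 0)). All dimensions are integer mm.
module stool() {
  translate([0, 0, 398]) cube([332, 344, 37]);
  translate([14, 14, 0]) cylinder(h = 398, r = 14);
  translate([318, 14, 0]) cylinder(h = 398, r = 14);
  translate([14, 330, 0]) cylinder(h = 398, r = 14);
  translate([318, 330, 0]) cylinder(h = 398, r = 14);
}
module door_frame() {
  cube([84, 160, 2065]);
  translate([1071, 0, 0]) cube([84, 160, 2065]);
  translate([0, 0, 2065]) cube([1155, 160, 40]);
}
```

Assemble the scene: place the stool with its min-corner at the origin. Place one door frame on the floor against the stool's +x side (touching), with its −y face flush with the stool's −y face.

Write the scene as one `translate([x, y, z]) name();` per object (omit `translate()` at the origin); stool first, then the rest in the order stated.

stool();
translate([332, 0, 0]) door_frame();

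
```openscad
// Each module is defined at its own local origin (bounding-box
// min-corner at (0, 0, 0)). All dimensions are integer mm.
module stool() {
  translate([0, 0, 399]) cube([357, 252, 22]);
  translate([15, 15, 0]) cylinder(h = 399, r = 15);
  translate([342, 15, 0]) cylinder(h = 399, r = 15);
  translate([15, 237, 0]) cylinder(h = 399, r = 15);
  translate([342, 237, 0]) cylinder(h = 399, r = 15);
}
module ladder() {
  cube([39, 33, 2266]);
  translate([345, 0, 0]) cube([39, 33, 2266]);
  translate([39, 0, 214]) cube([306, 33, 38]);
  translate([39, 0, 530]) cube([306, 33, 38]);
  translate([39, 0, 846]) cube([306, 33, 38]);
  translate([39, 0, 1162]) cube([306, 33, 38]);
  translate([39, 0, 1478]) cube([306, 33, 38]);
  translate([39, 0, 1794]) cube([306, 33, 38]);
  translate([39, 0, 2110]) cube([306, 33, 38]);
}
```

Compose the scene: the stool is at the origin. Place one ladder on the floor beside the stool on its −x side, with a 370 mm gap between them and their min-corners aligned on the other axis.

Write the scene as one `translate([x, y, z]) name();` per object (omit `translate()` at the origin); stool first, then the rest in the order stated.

stool();
translate([-754, 0, 0]) ladder();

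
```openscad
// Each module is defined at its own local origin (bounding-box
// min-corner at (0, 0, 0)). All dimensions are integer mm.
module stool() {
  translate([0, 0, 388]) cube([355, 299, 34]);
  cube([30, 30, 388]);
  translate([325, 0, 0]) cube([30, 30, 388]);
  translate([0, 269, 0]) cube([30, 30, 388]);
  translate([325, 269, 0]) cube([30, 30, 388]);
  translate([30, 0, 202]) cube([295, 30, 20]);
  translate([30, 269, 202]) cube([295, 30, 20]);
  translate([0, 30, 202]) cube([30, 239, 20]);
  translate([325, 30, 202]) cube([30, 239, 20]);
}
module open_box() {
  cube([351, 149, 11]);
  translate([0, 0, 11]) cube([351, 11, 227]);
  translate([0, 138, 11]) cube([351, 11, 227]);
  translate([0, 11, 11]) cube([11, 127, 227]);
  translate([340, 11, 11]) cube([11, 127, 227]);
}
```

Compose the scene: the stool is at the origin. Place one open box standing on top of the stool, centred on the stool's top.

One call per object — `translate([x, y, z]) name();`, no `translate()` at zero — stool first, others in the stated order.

stool();
translate([2, 75, 422]) open_box();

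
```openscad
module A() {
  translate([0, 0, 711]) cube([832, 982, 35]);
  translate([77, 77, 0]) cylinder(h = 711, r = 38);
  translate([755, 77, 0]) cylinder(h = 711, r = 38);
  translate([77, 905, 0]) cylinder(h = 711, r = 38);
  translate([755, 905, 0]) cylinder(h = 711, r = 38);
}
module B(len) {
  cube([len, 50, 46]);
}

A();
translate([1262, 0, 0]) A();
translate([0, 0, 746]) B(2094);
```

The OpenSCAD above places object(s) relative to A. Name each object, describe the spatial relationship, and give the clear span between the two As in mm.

A is a table. B is a beam. A beam spans the tops of two tables. The clear span between the two tables is 430 mm.

Second table starts at x = 1262; first ends at x = 832; clear span = 1262 − 832 = 430 mm.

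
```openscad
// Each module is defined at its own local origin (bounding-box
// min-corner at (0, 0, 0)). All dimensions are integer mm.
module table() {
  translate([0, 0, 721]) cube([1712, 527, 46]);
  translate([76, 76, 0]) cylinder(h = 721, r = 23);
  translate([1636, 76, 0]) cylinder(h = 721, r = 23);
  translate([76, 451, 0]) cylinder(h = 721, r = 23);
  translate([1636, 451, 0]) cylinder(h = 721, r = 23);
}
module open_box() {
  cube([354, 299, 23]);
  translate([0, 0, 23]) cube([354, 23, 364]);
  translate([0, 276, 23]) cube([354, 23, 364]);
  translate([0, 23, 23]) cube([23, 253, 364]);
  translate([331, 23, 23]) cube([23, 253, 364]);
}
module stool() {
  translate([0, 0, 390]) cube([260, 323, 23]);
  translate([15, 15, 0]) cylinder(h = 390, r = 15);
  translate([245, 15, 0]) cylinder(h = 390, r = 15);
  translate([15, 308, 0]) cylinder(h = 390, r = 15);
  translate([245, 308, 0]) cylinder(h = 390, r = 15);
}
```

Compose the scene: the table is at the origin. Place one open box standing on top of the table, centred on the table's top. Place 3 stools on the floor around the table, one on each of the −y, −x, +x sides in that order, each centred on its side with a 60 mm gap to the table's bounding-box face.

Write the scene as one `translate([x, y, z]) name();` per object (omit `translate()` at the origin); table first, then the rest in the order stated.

table();
translate([679, 114, 767]) open_box();
translate([726, -383, 0]) stool();
translate([-320, 102, 0]) stool();
translate([1772, 102, 0]) stool();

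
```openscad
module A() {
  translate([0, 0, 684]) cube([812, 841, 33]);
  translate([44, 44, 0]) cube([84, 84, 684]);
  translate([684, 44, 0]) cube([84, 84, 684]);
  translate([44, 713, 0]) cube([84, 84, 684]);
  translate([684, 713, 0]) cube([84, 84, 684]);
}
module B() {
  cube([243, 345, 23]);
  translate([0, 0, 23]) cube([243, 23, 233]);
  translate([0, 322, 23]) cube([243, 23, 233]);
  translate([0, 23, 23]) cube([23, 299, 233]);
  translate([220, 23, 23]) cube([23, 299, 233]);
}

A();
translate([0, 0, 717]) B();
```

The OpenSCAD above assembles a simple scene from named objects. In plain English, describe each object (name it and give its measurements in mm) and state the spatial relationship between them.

A is a table: top 812 mm (x) × 841 mm (y), 33 mm thick, upper face at z = 717 mm, on four 84×84 mm square legs, each inset 44 mm from the nearest pair of top edges, running from z = 0 to the bottom of the top.

B is an open storage box with external size 243×345×256 mm and wall thickness 23 mm (the base is also 23 mm thick). The base covers the whole footprint; the four walls stand on the base, with the y-facing walls full-width and the x-facing walls fitting between their inner faces.

The open box is on top of the table.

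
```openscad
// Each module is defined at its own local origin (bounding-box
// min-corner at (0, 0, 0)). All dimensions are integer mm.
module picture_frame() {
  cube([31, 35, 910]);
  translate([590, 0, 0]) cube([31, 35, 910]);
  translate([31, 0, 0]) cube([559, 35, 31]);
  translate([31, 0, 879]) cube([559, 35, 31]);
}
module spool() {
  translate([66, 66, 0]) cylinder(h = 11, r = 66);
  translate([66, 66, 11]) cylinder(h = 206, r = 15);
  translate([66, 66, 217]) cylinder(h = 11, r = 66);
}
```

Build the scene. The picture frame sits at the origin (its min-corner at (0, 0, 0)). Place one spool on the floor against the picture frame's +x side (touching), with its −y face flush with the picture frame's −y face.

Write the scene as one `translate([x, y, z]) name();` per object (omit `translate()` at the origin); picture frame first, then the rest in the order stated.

picture_frame();
translate([621, 0, 0]) spool();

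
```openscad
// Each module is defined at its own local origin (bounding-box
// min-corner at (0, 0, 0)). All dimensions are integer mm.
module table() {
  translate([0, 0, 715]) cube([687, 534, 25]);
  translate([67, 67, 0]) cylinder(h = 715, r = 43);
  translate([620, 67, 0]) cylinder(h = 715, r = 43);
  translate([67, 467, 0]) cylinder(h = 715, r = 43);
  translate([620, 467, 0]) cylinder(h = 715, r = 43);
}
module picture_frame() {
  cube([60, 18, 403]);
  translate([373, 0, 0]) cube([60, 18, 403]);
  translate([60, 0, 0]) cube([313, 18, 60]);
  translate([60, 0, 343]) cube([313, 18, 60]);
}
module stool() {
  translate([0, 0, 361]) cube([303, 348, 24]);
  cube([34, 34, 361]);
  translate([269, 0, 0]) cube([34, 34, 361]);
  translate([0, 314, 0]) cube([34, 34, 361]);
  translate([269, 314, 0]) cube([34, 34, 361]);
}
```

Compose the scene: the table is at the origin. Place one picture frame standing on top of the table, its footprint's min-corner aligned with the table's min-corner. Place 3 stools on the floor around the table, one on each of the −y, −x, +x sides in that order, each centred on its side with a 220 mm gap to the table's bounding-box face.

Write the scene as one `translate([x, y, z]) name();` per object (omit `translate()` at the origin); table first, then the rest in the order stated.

table();
translate([0, 0, 740]) picture_frame();
translate([192, -568, 0]) stool();
translate([-523, 93, 0]) stool();
translate([907, 93, 0]) stool();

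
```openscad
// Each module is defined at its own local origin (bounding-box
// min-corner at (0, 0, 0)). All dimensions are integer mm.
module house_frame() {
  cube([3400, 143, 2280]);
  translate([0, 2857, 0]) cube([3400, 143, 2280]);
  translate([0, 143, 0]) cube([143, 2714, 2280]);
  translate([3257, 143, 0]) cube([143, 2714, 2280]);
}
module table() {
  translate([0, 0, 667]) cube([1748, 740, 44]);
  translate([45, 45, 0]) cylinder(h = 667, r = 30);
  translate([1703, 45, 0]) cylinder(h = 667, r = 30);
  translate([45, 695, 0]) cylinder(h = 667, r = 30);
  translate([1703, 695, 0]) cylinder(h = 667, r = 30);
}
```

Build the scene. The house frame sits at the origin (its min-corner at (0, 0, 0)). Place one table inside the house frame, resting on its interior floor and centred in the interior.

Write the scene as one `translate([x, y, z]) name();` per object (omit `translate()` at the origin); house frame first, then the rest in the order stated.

house_frame();
translate([826, 1130, 0]) table();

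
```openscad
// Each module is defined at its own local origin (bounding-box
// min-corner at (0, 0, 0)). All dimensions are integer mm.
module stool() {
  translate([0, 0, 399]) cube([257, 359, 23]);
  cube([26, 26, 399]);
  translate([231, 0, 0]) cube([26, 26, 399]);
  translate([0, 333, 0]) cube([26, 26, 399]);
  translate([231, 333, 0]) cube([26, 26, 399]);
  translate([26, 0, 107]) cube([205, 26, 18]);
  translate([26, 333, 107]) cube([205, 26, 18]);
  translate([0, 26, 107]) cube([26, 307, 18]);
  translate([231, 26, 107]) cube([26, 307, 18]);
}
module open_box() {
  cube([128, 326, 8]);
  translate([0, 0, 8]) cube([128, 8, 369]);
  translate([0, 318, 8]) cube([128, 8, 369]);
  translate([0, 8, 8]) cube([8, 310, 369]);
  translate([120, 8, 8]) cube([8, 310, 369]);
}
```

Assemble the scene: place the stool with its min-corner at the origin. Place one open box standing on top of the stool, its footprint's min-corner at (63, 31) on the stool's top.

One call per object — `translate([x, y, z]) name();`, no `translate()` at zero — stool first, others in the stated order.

stool();
translate([63, 31, 422]) open_box();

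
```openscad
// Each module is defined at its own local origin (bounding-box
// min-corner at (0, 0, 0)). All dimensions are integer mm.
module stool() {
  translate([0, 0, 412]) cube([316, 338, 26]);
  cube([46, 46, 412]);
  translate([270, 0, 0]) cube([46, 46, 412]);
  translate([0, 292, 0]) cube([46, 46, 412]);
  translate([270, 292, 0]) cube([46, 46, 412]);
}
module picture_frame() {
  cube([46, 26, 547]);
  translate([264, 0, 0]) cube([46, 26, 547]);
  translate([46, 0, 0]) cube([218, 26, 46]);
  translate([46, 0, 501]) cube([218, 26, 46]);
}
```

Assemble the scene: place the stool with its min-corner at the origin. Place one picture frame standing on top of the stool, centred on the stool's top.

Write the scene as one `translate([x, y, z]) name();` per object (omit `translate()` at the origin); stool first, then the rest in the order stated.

stool();
translate([3, 156, 438]) picture_frame();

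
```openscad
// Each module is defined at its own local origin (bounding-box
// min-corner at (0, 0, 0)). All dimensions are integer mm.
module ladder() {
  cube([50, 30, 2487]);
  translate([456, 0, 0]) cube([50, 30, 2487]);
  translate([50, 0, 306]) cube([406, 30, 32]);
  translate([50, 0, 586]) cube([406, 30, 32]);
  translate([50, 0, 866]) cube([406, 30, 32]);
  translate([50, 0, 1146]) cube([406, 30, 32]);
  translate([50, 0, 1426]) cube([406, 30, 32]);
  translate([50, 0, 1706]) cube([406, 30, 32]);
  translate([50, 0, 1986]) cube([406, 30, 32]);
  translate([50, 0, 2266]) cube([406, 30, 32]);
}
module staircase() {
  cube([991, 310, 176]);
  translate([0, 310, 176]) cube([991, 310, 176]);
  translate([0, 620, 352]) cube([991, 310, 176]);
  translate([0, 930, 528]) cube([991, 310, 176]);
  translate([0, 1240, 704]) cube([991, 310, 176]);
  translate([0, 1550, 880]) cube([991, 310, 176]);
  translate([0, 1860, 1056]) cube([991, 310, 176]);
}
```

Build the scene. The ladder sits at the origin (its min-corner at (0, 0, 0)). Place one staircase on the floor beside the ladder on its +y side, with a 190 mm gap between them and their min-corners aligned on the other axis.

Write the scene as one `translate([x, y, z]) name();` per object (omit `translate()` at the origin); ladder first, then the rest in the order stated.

ladder();
translate([0, 220, 0]) staircase();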